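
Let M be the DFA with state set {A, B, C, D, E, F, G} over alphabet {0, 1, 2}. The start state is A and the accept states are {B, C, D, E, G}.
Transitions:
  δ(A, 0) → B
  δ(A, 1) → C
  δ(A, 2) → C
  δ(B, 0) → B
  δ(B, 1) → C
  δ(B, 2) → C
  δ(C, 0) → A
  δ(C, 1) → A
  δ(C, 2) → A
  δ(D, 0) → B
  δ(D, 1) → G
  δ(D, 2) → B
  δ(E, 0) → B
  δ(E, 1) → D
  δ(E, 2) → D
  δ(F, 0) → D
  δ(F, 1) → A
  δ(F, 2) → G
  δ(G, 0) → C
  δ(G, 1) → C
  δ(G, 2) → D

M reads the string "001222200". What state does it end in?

B

A --0--> B
B --0--> B
B --1--> C
C --2--> A
A --2--> C
C --2--> A
A --2--> C
C --0--> A
A --0--> B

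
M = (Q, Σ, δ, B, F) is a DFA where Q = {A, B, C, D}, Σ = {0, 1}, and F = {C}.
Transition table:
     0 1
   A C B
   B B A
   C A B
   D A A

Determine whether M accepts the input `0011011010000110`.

B --0--> B
B --0--> B
B --1--> A
A --1--> B
B --0--> B
B --1--> A
A --1--> B
B --0--> B
B --1--> A
A --0--> C
C --0--> A
A --0--> C
C --0--> A
A --1--> B
B --1--> A
A --0--> C
End in state C, which is an accepting state.

accepted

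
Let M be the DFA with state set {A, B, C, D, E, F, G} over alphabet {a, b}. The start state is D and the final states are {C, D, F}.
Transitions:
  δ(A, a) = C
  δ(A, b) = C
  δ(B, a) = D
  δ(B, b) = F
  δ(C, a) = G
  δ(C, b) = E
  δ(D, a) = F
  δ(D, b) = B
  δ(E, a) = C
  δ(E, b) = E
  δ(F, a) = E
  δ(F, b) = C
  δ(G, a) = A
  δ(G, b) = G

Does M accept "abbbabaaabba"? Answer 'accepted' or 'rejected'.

D --a--> F
F --b--> C
C --b--> E
E --b--> E
E --a--> C
C --b--> E
E --a--> C
C --a--> G
G --a--> A
A --b--> C
C --b--> E
E --a--> C
End in state C, which is an accepting state.

accepted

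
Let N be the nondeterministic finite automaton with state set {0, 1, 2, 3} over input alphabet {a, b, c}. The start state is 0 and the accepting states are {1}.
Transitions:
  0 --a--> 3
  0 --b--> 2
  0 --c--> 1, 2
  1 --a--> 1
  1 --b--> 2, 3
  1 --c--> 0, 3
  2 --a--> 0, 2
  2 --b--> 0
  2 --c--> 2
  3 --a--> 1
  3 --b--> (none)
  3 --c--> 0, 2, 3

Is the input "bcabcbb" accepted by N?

Start: {0}
read b: {2}
read c: {2}
read a: {0, 2}
read b: {0, 2}
read c: {1, 2}
read b: {0, 2, 3}
read b: {0, 2}
Reachable ∩ accepting = {} — empty.

rejected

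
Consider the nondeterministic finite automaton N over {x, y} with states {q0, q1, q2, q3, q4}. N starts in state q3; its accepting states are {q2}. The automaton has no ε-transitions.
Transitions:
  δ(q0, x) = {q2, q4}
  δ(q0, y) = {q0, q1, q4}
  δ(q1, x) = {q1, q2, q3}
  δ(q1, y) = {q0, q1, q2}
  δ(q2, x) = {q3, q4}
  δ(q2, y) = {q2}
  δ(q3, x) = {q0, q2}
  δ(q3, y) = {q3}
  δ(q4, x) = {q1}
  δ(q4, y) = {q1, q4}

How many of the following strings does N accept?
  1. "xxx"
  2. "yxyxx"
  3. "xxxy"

3

"xxx": accepted
"yxyxx": accepted
"xxxy": accepted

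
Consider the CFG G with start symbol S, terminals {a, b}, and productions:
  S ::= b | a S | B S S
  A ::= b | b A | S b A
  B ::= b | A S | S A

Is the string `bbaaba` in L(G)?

no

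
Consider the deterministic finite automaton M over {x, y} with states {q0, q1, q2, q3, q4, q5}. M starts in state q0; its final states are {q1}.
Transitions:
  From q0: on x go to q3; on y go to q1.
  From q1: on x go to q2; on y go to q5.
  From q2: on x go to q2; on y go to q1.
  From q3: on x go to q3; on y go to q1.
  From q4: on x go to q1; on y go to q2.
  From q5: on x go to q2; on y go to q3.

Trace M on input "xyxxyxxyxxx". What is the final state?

q0 --x--> q3
q3 --y--> q1
q1 --x--> q2
q2 --x--> q2
q2 --y--> q1
q1 --x--> q2
q2 --x--> q2
q2 --y--> q1
q1 --x--> q2
q2 --x--> q2
q2 --x--> q2

q2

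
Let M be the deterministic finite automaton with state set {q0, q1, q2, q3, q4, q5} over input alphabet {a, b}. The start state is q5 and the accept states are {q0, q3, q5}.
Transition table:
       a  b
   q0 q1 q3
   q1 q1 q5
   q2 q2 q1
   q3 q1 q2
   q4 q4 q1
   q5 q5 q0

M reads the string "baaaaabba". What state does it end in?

q5 --b--> q0
q0 --a--> q1
q1 --a--> q1
q1 --a--> q1
q1 --a--> q1
q1 --a--> q1
q1 --b--> q5
q5 --b--> q0
q0 --a--> q1

q1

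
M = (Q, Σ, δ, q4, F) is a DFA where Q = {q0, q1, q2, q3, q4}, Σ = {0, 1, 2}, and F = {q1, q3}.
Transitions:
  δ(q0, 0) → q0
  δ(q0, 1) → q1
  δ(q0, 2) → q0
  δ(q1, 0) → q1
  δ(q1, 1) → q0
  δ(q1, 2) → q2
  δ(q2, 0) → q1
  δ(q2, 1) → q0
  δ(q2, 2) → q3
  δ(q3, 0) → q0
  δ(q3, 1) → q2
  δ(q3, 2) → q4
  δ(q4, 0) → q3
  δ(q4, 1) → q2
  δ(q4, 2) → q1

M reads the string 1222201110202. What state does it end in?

q4 --1--> q2
q2 --2--> q3
q3 --2--> q4
q4 --2--> q1
q1 --2--> q2
q2 --0--> q1
q1 --1--> q0
q0 --1--> q1
q1 --1--> q0
q0 --0--> q0
q0 --2--> q0
q0 --0--> q0
q0 --2--> q0

q0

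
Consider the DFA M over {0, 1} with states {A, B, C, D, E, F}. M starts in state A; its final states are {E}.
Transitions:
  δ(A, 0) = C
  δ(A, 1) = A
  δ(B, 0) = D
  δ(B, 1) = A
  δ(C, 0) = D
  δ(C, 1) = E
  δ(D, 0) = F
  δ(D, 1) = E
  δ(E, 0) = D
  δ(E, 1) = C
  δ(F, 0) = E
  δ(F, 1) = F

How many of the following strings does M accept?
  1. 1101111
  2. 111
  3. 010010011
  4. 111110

0

1101111: rejected
111: rejected
010010011: rejected
111110: rejected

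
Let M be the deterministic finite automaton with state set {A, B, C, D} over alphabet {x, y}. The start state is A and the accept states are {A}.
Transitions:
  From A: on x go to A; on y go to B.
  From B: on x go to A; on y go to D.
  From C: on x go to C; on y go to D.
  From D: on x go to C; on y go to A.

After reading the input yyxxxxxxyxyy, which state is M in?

A --y--> B
B --y--> D
D --x--> C
C --x--> C
C --x--> C
C --x--> C
C --x--> C
C --x--> C
C --y--> D
D --x--> C
C --y--> D
D --y--> A

A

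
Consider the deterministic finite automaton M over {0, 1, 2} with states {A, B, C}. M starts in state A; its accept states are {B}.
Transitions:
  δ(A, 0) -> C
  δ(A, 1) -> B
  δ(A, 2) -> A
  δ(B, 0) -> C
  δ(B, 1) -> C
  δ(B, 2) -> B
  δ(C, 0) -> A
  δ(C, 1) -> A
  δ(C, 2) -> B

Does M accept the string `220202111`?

A --2--> A
A --2--> A
A --0--> C
C --2--> B
B --0--> C
C --2--> B
B --1--> C
C --1--> A
A --1--> B
End in state B, which is an accepting state.

accepted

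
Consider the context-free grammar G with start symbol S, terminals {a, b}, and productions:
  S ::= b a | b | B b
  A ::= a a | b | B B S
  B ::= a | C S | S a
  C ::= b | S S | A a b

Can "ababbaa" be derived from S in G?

no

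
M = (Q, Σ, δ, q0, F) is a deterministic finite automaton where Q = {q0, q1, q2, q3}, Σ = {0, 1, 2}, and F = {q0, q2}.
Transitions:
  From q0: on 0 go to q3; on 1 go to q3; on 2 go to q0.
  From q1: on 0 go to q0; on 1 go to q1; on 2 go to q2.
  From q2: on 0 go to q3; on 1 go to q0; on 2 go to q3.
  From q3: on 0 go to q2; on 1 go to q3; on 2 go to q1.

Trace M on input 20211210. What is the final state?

q3

q0 --2--> q0
q0 --0--> q3
q3 --2--> q1
q1 --1--> q1
q1 --1--> q1
q1 --2--> q2
q2 --1--> q0
q0 --0--> q3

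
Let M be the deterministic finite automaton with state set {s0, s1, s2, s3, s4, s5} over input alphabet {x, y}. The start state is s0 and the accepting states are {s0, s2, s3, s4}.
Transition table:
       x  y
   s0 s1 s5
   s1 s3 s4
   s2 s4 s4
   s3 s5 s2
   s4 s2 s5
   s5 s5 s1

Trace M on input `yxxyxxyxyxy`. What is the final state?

s5

s0 --y--> s5
s5 --x--> s5
s5 --x--> s5
s5 --y--> s1
s1 --x--> s3
s3 --x--> s5
s5 --y--> s1
s1 --x--> s3
s3 --y--> s2
s2 --x--> s4
s4 --y--> s5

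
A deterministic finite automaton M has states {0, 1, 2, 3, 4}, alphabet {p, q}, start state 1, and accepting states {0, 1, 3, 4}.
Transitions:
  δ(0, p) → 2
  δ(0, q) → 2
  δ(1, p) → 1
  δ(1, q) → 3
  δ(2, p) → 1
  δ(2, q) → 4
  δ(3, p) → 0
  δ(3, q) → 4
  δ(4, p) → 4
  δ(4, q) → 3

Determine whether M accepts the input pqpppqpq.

rejected

1 --p--> 1
1 --q--> 3
3 --p--> 0
0 --p--> 2
2 --p--> 1
1 --q--> 3
3 --p--> 0
0 --q--> 2
End in state 2, which is not an accepting state.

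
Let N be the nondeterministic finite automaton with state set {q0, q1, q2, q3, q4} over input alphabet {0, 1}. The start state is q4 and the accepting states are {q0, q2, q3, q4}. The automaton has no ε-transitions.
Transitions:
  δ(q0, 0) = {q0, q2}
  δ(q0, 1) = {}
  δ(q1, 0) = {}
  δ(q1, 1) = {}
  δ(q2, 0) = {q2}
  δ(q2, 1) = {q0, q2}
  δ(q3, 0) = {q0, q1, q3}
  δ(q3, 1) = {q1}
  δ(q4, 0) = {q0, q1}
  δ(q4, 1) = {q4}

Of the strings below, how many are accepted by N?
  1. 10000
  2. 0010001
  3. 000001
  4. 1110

4

10000: accepted
0010001: accepted
000001: accepted
1110: accepted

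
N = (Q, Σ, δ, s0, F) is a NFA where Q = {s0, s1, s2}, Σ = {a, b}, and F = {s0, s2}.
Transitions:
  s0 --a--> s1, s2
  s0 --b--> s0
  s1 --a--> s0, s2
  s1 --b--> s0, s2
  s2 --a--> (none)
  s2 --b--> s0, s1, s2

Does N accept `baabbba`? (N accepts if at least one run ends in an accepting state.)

accepted

Start: {s0}
read b: {s0}
read a: {s1, s2}
read a: {s0, s2}
read b: {s0, s1, s2}
read b: {s0, s1, s2}
read b: {s0, s1, s2}
read a: {s0, s1, s2}
Reachable ∩ accepting = {s0, s2} — nonempty.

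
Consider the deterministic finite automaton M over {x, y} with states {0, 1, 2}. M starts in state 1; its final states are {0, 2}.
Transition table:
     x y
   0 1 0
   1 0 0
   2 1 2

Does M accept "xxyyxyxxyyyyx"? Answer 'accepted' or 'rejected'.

rejected

1 --x--> 0
0 --x--> 1
1 --y--> 0
0 --y--> 0
0 --x--> 1
1 --y--> 0
0 --x--> 1
1 --x--> 0
0 --y--> 0
0 --y--> 0
0 --y--> 0
0 --y--> 0
0 --x--> 1
End in state 1, which is not an accepting state.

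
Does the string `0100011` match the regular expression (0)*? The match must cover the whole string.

no

0100011 cannot be split into zero or more pieces each matching 0.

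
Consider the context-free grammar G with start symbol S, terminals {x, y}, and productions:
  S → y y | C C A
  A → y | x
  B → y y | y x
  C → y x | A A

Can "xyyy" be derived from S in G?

no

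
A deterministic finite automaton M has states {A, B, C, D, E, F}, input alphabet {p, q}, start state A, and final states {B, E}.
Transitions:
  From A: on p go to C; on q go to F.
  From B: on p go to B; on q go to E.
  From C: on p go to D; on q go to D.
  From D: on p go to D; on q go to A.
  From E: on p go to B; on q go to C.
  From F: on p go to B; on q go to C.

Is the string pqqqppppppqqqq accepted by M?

A --p--> C
C --q--> D
D --q--> A
A --q--> F
F --p--> B
B --p--> B
B --p--> B
B --p--> B
B --p--> B
B --p--> B
B --q--> E
E --q--> C
C --q--> D
D --q--> A
End in state A, which is not an accepting state.

rejected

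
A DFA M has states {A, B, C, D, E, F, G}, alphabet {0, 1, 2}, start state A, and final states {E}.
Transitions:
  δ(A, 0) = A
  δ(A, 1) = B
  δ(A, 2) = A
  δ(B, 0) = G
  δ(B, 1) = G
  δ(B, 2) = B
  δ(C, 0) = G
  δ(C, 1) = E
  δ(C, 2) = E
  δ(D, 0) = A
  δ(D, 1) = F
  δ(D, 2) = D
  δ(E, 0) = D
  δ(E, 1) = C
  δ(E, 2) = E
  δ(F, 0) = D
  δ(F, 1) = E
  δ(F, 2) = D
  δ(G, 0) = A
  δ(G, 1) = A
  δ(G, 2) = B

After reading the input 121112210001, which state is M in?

B

A --1--> B
B --2--> B
B --1--> G
G --1--> A
A --1--> B
B --2--> B
B --2--> B
B --1--> G
G --0--> A
A --0--> A
A --0--> A
A --1--> B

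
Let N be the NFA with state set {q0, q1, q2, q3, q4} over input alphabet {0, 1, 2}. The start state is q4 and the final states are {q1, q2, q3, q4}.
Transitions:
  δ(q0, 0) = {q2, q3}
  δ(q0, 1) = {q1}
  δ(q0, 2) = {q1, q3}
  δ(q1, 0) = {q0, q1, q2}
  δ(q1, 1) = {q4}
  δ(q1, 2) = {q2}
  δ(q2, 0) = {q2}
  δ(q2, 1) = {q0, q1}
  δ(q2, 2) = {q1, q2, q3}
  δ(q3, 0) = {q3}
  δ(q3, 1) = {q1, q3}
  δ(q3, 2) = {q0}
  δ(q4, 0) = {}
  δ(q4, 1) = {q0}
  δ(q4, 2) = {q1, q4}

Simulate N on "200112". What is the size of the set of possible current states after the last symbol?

5

Start: {q4}
read 2: {q1, q4}
read 0: {q0, q1, q2}
read 0: {q0, q1, q2, q3}
read 1: {q0, q1, q3, q4}
read 1: {q0, q1, q3, q4}
read 2: {q0, q1, q2, q3, q4}
Final reachable set {q0, q1, q2, q3, q4} has 5 states.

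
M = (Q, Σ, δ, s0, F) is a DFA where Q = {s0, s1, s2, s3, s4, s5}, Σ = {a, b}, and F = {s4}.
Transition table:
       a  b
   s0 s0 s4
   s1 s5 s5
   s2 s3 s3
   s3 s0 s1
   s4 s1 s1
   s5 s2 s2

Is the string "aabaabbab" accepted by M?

s0 --a--> s0
s0 --a--> s0
s0 --b--> s4
s4 --a--> s1
s1 --a--> s5
s5 --b--> s2
s2 --b--> s3
s3 --a--> s0
s0 --b--> s4
End in state s4, which is an accepting state.

accepted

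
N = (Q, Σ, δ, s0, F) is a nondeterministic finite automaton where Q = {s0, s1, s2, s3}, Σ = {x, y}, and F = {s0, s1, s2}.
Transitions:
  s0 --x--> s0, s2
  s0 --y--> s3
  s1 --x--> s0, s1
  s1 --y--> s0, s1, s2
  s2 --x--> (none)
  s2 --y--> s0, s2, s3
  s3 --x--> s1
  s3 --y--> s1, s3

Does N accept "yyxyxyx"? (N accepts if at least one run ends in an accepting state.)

accepted

Start: {s0}
read y: {s3}
read y: {s1, s3}
read x: {s0, s1}
read y: {s0, s1, s2, s3}
read x: {s0, s1, s2}
read y: {s0, s1, s2, s3}
read x: {s0, s1, s2}
Reachable ∩ accepting = {s0, s1, s2} — nonempty.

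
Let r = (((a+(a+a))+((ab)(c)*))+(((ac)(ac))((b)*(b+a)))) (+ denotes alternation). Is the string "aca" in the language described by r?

no

Neither ((a+(a+a))+((ab)(c)*)) nor (((ac)(ac))((b)*(b+a))) matches aca.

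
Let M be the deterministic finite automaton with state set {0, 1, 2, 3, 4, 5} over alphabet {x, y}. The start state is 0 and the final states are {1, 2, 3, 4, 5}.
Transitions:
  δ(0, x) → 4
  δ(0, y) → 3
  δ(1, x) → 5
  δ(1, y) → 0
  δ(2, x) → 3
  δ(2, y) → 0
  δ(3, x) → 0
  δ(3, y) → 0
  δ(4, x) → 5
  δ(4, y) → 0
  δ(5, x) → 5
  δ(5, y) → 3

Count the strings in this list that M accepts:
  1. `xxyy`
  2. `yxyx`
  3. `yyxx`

`xxyy`: rejected
`yxyx`: rejected
`yyxx`: accepted

1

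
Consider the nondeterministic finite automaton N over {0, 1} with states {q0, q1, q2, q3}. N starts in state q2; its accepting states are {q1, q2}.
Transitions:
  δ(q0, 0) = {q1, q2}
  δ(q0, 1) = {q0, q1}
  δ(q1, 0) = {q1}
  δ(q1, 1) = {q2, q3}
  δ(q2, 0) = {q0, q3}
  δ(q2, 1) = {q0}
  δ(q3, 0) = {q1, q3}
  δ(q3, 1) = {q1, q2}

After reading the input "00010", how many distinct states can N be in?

4

Start: {q2}
read 0: {q0, q3}
read 0: {q1, q2, q3}
read 0: {q0, q1, q3}
read 1: {q0, q1, q2, q3}
read 0: {q0, q1, q2, q3}
Final reachable set {q0, q1, q2, q3} has 4 states.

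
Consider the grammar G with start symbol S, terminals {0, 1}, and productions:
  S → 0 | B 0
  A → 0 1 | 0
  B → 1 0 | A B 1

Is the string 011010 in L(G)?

yes

S ⇒ B0 ⇒ AB10 ⇒ 01B10 ⇒ 011010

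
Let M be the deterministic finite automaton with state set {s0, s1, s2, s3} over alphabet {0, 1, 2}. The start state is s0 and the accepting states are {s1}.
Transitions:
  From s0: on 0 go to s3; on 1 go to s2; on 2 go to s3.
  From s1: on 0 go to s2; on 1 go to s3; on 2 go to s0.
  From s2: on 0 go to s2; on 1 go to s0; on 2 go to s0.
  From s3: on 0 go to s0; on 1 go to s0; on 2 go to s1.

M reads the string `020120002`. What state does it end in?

s3

s0 --0--> s3
s3 --2--> s1
s1 --0--> s2
s2 --1--> s0
s0 --2--> s3
s3 --0--> s0
s0 --0--> s3
s3 --0--> s0
s0 --2--> s3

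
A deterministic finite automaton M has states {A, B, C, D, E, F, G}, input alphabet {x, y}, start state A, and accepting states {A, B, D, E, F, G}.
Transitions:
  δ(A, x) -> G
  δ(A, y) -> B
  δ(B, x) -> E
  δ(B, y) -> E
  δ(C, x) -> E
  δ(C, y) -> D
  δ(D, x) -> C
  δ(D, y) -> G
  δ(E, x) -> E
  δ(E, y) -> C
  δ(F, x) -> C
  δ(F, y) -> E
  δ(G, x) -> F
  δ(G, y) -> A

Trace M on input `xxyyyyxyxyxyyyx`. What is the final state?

F

A --x--> G
G --x--> F
F --y--> E
E --y--> C
C --y--> D
D --y--> G
G --x--> F
F --y--> E
E --x--> E
E --y--> C
C --x--> E
E --y--> C
C --y--> D
D --y--> G
G --x--> F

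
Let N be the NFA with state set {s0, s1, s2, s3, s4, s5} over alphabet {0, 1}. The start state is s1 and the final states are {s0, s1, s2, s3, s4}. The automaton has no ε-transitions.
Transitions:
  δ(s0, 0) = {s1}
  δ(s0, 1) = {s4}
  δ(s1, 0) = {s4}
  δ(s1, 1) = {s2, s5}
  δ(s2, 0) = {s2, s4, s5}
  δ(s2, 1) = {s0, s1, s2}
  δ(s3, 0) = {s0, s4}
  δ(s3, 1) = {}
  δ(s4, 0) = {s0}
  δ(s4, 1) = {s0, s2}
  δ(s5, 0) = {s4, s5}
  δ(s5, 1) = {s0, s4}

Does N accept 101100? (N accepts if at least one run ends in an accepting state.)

accepted

Start: {s1}
read 1: {s2, s5}
read 0: {s2, s4, s5}
read 1: {s0, s1, s2, s4}
read 1: {s0, s1, s2, s4, s5}
read 0: {s0, s1, s2, s4, s5}
read 0: {s0, s1, s2, s4, s5}
Reachable ∩ accepting = {s0, s1, s2, s4} — nonempty.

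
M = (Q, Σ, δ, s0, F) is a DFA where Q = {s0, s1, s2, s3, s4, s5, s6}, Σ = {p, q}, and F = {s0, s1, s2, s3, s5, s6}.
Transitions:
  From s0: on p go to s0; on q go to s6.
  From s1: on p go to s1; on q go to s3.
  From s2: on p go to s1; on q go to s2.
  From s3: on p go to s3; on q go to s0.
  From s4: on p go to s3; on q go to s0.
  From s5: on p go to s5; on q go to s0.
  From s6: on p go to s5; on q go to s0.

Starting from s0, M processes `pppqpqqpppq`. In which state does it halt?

s0

s0 --p--> s0
s0 --p--> s0
s0 --p--> s0
s0 --q--> s6
s6 --p--> s5
s5 --q--> s0
s0 --q--> s6
s6 --p--> s5
s5 --p--> s5
s5 --p--> s5
s5 --q--> s0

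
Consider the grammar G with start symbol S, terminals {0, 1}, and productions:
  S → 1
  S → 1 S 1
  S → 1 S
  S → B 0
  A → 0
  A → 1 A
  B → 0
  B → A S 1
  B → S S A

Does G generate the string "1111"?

yes

S ⇒ 1S1 ⇒ 11S1 ⇒ 1111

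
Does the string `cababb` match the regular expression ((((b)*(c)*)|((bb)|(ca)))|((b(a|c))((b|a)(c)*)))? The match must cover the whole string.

Neither (((b)*(c)*)|((bb)|(ca))) nor ((b(a|c))((b|a)(c)*)) matches cababb.

no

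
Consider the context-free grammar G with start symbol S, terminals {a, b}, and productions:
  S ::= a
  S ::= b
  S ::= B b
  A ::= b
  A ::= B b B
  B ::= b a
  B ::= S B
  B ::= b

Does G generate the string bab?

S ⇒ Bb ⇒ bab

yes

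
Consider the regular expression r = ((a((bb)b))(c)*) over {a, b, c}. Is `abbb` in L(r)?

Split as abbb·ε: (a((bb)b)) matches abbb and (c)* matches ε.

yes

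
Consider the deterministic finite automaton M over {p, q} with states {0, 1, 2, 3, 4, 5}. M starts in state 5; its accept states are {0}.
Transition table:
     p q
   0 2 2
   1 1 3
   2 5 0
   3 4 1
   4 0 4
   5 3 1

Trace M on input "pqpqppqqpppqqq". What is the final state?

5 --p--> 3
3 --q--> 1
1 --p--> 1
1 --q--> 3
3 --p--> 4
4 --p--> 0
0 --q--> 2
2 --q--> 0
0 --p--> 2
2 --p--> 5
5 --p--> 3
3 --q--> 1
1 --q--> 3
3 --q--> 1

1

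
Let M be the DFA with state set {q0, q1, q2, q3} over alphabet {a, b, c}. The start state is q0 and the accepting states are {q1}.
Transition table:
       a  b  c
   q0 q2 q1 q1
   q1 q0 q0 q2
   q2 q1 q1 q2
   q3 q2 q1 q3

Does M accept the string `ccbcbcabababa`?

q0 --c--> q1
q1 --c--> q2
q2 --b--> q1
q1 --c--> q2
q2 --b--> q1
q1 --c--> q2
q2 --a--> q1
q1 --b--> q0
q0 --a--> q2
q2 --b--> q1
q1 --a--> q0
q0 --b--> q1
q1 --a--> q0
End in state q0, which is not an accepting state.

rejected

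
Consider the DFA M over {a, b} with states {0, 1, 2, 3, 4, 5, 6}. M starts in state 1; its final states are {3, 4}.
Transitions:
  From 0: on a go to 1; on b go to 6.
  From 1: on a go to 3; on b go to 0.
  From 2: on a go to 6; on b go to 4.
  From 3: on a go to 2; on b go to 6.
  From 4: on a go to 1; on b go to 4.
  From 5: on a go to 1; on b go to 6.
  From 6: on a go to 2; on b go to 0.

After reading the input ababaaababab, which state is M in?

1 --a--> 3
3 --b--> 6
6 --a--> 2
2 --b--> 4
4 --a--> 1
1 --a--> 3
3 --a--> 2
2 --b--> 4
4 --a--> 1
1 --b--> 0
0 --a--> 1
1 --b--> 0

0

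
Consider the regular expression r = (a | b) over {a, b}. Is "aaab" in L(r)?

no

Neither a nor b matches aaab.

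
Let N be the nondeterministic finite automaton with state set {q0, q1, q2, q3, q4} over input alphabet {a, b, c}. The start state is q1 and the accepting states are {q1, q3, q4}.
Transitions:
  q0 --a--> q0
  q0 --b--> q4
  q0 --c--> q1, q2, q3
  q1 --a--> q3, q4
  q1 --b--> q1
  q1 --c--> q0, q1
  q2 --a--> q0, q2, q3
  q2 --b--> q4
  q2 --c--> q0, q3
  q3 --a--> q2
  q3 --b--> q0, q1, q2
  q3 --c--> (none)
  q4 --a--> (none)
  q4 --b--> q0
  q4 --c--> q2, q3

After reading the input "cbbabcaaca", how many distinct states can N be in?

Start: {q1}
read c: {q0, q1}
read b: {q1, q4}
read b: {q0, q1}
read a: {q0, q3, q4}
read b: {q0, q1, q2, q4}
read c: {q0, q1, q2, q3}
read a: {q0, q2, q3, q4}
read a: {q0, q2, q3}
read c: {q0, q1, q2, q3}
read a: {q0, q2, q3, q4}
Final reachable set {q0, q2, q3, q4} has 4 states.

4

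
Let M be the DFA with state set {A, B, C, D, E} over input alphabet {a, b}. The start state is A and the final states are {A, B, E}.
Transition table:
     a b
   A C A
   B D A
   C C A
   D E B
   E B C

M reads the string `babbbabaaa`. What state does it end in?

A --b--> A
A --a--> C
C --b--> A
A --b--> A
A --b--> A
A --a--> C
C --b--> A
A --a--> C
C --a--> C
C --a--> C

C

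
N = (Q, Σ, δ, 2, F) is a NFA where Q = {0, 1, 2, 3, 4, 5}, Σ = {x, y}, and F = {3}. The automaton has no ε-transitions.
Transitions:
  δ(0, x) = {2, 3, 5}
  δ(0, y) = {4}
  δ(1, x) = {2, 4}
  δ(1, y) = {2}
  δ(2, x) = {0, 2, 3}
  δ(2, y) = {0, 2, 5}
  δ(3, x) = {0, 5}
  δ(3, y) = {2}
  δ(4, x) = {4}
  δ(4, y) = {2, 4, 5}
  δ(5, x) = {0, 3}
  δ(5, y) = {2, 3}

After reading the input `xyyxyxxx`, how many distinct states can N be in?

5

Start: {2}
read x: {0, 2, 3}
read y: {0, 2, 4, 5}
read y: {0, 2, 3, 4, 5}
read x: {0, 2, 3, 4, 5}
read y: {0, 2, 3, 4, 5}
read x: {0, 2, 3, 4, 5}
read x: {0, 2, 3, 4, 5}
read x: {0, 2, 3, 4, 5}
Final reachable set {0, 2, 3, 4, 5} has 5 states.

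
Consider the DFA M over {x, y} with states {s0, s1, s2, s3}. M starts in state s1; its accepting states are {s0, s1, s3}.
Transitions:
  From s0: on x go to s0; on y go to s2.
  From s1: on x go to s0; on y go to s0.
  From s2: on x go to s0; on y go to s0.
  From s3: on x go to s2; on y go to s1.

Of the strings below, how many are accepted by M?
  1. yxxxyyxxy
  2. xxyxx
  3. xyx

yxxxyyxxy: rejected
xxyxx: accepted
xyx: accepted

2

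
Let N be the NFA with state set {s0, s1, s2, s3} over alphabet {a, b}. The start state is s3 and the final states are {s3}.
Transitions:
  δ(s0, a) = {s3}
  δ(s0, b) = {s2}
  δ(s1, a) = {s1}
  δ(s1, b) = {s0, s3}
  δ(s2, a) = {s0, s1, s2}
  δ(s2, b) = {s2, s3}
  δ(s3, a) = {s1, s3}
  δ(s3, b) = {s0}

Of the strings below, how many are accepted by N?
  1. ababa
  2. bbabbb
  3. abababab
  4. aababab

4

ababa: accepted
bbabbb: accepted
abababab: accepted
aababab: accepted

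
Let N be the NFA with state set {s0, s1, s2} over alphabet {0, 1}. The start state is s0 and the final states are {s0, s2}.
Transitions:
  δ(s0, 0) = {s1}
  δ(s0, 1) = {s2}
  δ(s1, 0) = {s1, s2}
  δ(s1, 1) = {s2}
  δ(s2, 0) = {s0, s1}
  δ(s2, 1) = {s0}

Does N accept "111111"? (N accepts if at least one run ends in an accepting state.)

Start: {s0}
read 1: {s2}
read 1: {s0}
read 1: {s2}
read 1: {s0}
read 1: {s2}
read 1: {s0}
Reachable ∩ accepting = {s0} — nonempty.

accepted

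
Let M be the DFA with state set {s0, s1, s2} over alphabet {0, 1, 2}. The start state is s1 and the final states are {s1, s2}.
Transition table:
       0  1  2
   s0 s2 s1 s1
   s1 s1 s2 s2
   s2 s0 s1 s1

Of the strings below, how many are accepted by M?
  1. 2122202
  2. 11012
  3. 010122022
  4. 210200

4

2122202: accepted
11012: accepted
010122022: accepted
210200: accepted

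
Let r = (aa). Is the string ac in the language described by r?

no

No split of ac into u·v has a matching u and a matching v.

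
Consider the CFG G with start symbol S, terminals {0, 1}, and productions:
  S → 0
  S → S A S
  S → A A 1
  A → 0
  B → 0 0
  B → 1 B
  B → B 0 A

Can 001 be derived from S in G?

S ⇒ AA1 ⇒ 0A1 ⇒ 001

yes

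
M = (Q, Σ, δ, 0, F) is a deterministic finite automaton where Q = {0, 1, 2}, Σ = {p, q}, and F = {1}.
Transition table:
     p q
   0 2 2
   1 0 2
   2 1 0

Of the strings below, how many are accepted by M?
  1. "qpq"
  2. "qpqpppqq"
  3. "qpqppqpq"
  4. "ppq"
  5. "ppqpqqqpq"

"qpq": rejected
"qpqpppqq": rejected
"qpqppqpq": rejected
"ppq": rejected
"ppqpqqqpq": rejected

0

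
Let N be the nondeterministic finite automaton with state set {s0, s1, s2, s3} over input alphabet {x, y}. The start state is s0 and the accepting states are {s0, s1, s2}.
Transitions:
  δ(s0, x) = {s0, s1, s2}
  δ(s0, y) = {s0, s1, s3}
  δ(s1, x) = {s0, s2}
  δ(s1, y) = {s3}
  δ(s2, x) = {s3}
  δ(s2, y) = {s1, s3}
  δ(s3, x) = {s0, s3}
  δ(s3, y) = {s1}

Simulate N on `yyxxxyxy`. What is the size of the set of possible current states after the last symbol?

3

Start: {s0}
read y: {s0, s1, s3}
read y: {s0, s1, s3}
read x: {s0, s1, s2, s3}
read x: {s0, s1, s2, s3}
read x: {s0, s1, s2, s3}
read y: {s0, s1, s3}
read x: {s0, s1, s2, s3}
read y: {s0, s1, s3}
Final reachable set {s0, s1, s3} has 3 states.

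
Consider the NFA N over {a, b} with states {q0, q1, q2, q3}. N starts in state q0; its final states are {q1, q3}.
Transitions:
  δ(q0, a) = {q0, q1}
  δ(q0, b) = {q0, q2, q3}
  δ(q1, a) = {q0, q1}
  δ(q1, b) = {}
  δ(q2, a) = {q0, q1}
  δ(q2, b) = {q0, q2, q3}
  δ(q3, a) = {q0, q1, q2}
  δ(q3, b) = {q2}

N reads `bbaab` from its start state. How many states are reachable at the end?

3

Start: {q0}
read b: {q0, q2, q3}
read b: {q0, q2, q3}
read a: {q0, q1, q2}
read a: {q0, q1}
read b: {q0, q2, q3}
Final reachable set {q0, q2, q3} has 3 states.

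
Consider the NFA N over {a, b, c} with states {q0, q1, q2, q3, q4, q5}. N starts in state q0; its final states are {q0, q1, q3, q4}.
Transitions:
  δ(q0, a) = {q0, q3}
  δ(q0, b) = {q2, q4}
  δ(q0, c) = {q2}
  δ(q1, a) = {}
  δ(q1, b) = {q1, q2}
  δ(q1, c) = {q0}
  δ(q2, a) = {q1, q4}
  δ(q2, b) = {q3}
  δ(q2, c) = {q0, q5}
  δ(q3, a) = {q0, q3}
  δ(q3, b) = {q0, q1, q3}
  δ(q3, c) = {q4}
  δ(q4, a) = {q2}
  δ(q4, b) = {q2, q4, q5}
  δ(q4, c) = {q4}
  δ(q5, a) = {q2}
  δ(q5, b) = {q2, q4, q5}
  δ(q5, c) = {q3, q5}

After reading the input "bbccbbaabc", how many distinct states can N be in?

Start: {q0}
read b: {q2, q4}
read b: {q2, q3, q4, q5}
read c: {q0, q3, q4, q5}
read c: {q2, q3, q4, q5}
read b: {q0, q1, q2, q3, q4, q5}
read b: {q0, q1, q2, q3, q4, q5}
read a: {q0, q1, q2, q3, q4}
read a: {q0, q1, q2, q3, q4}
read b: {q0, q1, q2, q3, q4, q5}
read c: {q0, q2, q3, q4, q5}
Final reachable set {q0, q2, q3, q4, q5} has 5 states.

5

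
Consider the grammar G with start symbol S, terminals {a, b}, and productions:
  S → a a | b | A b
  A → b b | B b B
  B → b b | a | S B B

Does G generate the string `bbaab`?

no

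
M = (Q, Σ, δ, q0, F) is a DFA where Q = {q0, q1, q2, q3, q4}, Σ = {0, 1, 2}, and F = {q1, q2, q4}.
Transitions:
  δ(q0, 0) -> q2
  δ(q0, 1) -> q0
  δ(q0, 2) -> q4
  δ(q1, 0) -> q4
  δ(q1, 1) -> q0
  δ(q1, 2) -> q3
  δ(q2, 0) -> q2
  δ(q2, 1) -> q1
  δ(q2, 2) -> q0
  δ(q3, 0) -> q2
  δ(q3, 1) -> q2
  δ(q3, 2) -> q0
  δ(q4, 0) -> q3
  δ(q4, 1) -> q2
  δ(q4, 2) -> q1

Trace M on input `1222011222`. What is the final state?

q3

q0 --1--> q0
q0 --2--> q4
q4 --2--> q1
q1 --2--> q3
q3 --0--> q2
q2 --1--> q1
q1 --1--> q0
q0 --2--> q4
q4 --2--> q1
q1 --2--> q3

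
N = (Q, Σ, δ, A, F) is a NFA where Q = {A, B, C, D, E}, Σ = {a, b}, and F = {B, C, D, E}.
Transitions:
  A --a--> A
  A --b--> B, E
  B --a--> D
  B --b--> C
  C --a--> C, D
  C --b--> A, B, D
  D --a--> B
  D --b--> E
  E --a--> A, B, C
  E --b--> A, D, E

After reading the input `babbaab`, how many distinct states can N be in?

Start: {A}
read b: {B, E}
read a: {A, B, C, D}
read b: {A, B, C, D, E}
read b: {A, B, C, D, E}
read a: {A, B, C, D}
read a: {A, B, C, D}
read b: {A, B, C, D, E}
Final reachable set {A, B, C, D, E} has 5 states.

5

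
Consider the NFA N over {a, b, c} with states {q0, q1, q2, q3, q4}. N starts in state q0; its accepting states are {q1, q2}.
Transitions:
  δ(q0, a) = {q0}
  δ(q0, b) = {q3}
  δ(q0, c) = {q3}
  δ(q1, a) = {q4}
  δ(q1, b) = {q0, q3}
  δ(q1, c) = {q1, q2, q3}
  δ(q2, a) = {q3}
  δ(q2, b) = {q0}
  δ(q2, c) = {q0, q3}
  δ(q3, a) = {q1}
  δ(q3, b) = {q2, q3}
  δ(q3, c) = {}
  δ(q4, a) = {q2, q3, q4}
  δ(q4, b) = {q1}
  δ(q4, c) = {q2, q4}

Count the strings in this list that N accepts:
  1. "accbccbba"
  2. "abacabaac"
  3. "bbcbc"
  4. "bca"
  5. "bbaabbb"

2

"accbccbba": rejected
"abacabaac": accepted
"bbcbc": rejected
"bca": rejected
"bbaabbb": accepted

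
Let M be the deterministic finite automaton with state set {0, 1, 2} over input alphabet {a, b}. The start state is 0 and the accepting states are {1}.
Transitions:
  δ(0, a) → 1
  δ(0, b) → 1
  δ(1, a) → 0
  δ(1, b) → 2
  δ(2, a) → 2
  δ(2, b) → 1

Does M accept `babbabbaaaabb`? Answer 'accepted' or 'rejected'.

rejected

0 --b--> 1
1 --a--> 0
0 --b--> 1
1 --b--> 2
2 --a--> 2
2 --b--> 1
1 --b--> 2
2 --a--> 2
2 --a--> 2
2 --a--> 2
2 --a--> 2
2 --b--> 1
1 --b--> 2
End in state 2, which is not an accepting state.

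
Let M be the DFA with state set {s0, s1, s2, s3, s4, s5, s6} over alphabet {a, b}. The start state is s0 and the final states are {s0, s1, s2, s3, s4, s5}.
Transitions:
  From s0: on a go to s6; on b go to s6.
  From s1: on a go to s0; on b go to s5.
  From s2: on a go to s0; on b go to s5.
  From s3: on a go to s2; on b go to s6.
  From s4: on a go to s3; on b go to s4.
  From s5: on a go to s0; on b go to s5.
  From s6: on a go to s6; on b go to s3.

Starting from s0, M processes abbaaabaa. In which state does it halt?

s0 --a--> s6
s6 --b--> s3
s3 --b--> s6
s6 --a--> s6
s6 --a--> s6
s6 --a--> s6
s6 --b--> s3
s3 --a--> s2
s2 --a--> s0

s0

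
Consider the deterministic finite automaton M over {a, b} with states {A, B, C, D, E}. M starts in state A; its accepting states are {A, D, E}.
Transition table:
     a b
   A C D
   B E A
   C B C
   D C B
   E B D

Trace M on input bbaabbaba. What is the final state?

A --b--> D
D --b--> B
B --a--> E
E --a--> B
B --b--> A
A --b--> D
D --a--> C
C --b--> C
C --a--> B

B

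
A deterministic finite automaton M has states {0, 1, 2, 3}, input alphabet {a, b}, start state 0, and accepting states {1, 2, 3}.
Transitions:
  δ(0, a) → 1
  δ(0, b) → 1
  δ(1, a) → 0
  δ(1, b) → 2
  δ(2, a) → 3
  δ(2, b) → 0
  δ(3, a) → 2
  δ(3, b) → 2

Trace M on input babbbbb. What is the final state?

2

0 --b--> 1
1 --a--> 0
0 --b--> 1
1 --b--> 2
2 --b--> 0
0 --b--> 1
1 --b--> 2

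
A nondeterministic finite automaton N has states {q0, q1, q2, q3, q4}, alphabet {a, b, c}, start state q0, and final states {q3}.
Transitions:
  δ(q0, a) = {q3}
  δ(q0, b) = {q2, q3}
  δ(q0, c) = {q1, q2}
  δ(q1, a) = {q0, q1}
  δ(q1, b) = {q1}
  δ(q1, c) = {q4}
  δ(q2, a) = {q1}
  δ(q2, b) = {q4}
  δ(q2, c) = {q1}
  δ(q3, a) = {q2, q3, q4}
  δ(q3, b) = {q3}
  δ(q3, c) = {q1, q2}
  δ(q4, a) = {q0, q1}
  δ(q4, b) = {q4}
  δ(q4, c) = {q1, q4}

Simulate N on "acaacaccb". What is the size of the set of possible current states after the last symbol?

2

Start: {q0}
read a: {q3}
read c: {q1, q2}
read a: {q0, q1}
read a: {q0, q1, q3}
read c: {q1, q2, q4}
read a: {q0, q1}
read c: {q1, q2, q4}
read c: {q1, q4}
read b: {q1, q4}
Final reachable set {q1, q4} has 2 states.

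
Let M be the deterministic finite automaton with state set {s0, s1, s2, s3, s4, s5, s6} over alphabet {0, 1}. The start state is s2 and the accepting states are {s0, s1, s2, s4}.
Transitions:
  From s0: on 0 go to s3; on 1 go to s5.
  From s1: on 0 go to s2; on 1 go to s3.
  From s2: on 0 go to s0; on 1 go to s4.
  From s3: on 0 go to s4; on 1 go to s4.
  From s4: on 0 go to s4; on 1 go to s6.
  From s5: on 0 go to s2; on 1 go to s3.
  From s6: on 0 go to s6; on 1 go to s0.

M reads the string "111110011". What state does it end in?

s2 --1--> s4
s4 --1--> s6
s6 --1--> s0
s0 --1--> s5
s5 --1--> s3
s3 --0--> s4
s4 --0--> s4
s4 --1--> s6
s6 --1--> s0

s0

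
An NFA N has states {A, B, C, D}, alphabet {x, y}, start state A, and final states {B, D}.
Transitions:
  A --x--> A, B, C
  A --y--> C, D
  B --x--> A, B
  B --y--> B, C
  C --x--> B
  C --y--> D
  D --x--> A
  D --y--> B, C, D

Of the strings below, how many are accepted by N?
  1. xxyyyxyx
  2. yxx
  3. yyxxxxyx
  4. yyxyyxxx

xxyyyxyx: accepted
yxx: accepted
yyxxxxyx: accepted
yyxyyxxx: accepted

4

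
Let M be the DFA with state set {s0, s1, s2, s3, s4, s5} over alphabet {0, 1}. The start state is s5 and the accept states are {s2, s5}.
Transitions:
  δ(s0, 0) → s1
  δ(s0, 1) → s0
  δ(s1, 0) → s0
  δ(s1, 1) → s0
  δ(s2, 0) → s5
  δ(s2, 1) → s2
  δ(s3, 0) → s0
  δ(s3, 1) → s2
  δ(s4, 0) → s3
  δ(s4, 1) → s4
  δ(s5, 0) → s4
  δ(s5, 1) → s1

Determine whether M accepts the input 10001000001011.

rejected

s5 --1--> s1
s1 --0--> s0
s0 --0--> s1
s1 --0--> s0
s0 --1--> s0
s0 --0--> s1
s1 --0--> s0
s0 --0--> s1
s1 --0--> s0
s0 --0--> s1
s1 --1--> s0
s0 --0--> s1
s1 --1--> s0
s0 --1--> s0
End in state s0, which is not an accepting state.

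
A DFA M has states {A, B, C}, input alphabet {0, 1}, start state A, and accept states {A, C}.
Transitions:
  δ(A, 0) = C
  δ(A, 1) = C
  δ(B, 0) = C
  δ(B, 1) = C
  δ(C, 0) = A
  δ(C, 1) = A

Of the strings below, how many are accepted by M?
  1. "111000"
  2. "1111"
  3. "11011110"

"111000": accepted
"1111": accepted
"11011110": accepted

3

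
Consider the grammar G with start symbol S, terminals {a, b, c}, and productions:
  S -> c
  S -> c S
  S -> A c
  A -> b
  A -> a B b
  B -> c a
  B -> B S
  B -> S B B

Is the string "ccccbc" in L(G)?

S ⇒ cS ⇒ ccS ⇒ cccS ⇒ ccccS ⇒ ccccAc ⇒ ccccbc

yes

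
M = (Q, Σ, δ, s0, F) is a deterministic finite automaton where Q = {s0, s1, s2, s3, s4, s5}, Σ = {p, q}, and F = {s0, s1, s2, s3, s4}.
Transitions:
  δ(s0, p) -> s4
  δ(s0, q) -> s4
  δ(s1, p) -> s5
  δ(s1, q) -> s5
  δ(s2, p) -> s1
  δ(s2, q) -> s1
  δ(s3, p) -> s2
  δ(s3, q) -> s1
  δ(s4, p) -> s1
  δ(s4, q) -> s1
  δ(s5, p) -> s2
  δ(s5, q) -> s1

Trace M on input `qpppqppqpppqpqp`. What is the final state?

s5

s0 --q--> s4
s4 --p--> s1
s1 --p--> s5
s5 --p--> s2
s2 --q--> s1
s1 --p--> s5
s5 --p--> s2
s2 --q--> s1
s1 --p--> s5
s5 --p--> s2
s2 --p--> s1
s1 --q--> s5
s5 --p--> s2
s2 --q--> s1
s1 --p--> s5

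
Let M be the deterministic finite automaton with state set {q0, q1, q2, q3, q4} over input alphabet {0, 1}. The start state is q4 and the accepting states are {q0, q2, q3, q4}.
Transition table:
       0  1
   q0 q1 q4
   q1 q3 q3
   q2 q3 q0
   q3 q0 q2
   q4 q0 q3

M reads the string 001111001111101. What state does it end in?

q4 --0--> q0
q0 --0--> q1
q1 --1--> q3
q3 --1--> q2
q2 --1--> q0
q0 --1--> q4
q4 --0--> q0
q0 --0--> q1
q1 --1--> q3
q3 --1--> q2
q2 --1--> q0
q0 --1--> q4
q4 --1--> q3
q3 --0--> q0
q0 --1--> q4

q4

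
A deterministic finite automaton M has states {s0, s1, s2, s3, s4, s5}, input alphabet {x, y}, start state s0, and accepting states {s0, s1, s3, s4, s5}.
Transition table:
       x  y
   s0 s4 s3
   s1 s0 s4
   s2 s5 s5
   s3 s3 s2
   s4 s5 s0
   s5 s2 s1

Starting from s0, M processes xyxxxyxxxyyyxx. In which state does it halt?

s2

s0 --x--> s4
s4 --y--> s0
s0 --x--> s4
s4 --x--> s5
s5 --x--> s2
s2 --y--> s5
s5 --x--> s2
s2 --x--> s5
s5 --x--> s2
s2 --y--> s5
s5 --y--> s1
s1 --y--> s4
s4 --x--> s5
s5 --x--> s2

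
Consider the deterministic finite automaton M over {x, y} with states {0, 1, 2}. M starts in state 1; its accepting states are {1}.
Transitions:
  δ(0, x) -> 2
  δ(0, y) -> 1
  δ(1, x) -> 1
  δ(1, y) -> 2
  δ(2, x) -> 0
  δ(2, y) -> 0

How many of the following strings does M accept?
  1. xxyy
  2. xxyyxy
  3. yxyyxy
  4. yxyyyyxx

2

xxyy: rejected
xxyyxy: rejected
yxyyxy: accepted
yxyyyyxx: accepted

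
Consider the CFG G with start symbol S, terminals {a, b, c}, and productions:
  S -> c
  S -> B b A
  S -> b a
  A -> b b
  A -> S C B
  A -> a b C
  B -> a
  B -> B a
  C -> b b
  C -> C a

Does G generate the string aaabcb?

no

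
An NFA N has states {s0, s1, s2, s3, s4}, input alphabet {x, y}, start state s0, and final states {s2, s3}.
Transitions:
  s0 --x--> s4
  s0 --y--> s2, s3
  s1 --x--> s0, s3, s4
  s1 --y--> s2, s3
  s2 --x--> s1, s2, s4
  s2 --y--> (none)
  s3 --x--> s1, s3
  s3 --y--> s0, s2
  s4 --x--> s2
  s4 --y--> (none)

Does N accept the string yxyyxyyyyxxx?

Start: {s0}
read y: {s2, s3}
read x: {s1, s2, s3, s4}
read y: {s0, s2, s3}
read y: {s0, s2, s3}
read x: {s1, s2, s3, s4}
read y: {s0, s2, s3}
read y: {s0, s2, s3}
read y: {s0, s2, s3}
read y: {s0, s2, s3}
read x: {s1, s2, s3, s4}
read x: {s0, s1, s2, s3, s4}
read x: {s0, s1, s2, s3, s4}
Reachable ∩ accepting = {s2, s3} — nonempty.

accepted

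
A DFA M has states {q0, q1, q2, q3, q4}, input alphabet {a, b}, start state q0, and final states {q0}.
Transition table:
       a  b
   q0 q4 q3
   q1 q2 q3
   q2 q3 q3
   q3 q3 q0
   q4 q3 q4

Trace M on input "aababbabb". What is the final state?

q0 --a--> q4
q4 --a--> q3
q3 --b--> q0
q0 --a--> q4
q4 --b--> q4
q4 --b--> q4
q4 --a--> q3
q3 --b--> q0
q0 --b--> q3

q3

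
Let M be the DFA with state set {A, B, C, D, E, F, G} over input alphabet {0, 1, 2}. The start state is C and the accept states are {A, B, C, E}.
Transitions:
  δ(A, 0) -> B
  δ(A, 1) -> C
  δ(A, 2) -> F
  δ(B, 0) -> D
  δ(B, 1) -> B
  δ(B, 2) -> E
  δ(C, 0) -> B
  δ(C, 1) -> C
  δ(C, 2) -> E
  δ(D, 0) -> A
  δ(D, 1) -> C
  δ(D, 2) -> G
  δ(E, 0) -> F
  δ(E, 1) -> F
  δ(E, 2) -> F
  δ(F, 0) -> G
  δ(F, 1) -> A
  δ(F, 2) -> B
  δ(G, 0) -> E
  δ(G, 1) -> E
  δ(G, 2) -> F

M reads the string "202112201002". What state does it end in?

C --2--> E
E --0--> F
F --2--> B
B --1--> B
B --1--> B
B --2--> E
E --2--> F
F --0--> G
G --1--> E
E --0--> F
F --0--> G
G --2--> F

F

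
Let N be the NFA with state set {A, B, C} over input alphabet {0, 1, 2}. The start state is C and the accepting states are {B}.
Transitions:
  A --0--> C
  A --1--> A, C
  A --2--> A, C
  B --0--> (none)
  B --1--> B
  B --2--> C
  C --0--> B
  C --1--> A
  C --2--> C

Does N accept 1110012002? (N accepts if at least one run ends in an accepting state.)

Start: {C}
read 1: {A}
read 1: {A, C}
read 1: {A, C}
read 0: {B, C}
read 0: {B}
read 1: {B}
read 2: {C}
read 0: {B}
read 0: {}
The reachable set is empty and stays empty for the remaining 1 symbol.
Reachable ∩ accepting = {} — empty.

rejected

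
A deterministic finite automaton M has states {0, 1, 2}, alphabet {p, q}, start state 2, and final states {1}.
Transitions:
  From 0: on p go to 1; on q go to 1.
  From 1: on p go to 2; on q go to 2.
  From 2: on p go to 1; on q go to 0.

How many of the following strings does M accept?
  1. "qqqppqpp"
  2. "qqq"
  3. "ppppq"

0

"qqqppqpp": rejected
"qqq": rejected
"ppppq": rejected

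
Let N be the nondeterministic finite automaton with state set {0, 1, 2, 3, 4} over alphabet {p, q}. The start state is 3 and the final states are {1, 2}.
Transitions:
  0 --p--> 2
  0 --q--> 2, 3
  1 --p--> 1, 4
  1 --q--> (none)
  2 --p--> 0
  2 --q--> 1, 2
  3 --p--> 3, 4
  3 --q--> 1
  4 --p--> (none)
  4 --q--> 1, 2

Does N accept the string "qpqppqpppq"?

Start: {3}
read q: {1}
read p: {1, 4}
read q: {1, 2}
read p: {0, 1, 4}
read p: {1, 2, 4}
read q: {1, 2}
read p: {0, 1, 4}
read p: {1, 2, 4}
read p: {0, 1, 4}
read q: {1, 2, 3}
Reachable ∩ accepting = {1, 2} — nonempty.

accepted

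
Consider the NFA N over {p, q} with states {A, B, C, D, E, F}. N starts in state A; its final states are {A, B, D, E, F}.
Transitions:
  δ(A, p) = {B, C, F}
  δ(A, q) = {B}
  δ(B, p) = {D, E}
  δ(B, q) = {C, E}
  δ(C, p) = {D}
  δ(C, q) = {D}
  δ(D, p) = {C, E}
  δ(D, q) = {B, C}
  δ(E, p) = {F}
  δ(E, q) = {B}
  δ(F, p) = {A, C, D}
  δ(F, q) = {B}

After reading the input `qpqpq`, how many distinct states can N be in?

Start: {A}
read q: {B}
read p: {D, E}
read q: {B, C}
read p: {D, E}
read q: {B, C}
Final reachable set {B, C} has 2 states.

2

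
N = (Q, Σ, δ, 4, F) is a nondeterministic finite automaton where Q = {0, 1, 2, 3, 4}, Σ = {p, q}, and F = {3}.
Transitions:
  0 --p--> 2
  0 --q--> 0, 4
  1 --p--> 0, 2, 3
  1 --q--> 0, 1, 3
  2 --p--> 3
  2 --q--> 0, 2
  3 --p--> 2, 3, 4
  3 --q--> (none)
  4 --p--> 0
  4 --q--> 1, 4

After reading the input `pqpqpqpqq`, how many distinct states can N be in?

Start: {4}
read p: {0}
read q: {0, 4}
read p: {0, 2}
read q: {0, 2, 4}
read p: {0, 2, 3}
read q: {0, 2, 4}
read p: {0, 2, 3}
read q: {0, 2, 4}
read q: {0, 1, 2, 4}
Final reachable set {0, 1, 2, 4} has 4 states.

4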